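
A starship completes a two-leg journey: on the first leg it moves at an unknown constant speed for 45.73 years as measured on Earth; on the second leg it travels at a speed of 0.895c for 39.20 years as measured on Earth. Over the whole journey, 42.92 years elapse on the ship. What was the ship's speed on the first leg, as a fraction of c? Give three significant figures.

β = 0.831

Leg 1: speed unknown; τ_1 = 45.73/γ_1.
Leg 2: γ = 1/√(1 − 0.895²) = 1/√0.1990 = 2.242; τ_2 = 39.20/2.242 = 17.49 years.
Total proper time: τ_1 + 17.49 = 42.92, so τ_1 = 42.92 − 17.49 = 25.43 years.
γ_1 = 45.73/25.43 = 1.798; β = √(1 − 1/γ²) = √0.6907.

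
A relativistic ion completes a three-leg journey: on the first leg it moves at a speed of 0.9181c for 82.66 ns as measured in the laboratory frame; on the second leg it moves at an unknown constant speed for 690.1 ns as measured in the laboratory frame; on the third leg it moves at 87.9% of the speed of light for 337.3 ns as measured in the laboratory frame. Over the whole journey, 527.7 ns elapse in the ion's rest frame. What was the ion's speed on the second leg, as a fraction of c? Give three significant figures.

Leg 1: γ = 1/√(1 − 0.9181²) = 1/√0.1571 = 2.523; τ_1 = 82.66/2.523 = 32.76 ns.
Leg 2: speed unknown; τ_2 = 690.1/γ_2.
Leg 3: β = 0.879; γ = 1/√(1 − 0.879²) = 1/√0.2274 = 2.097; τ_3 = 337.3/2.097 = 160.8 ns.
Total proper time: 32.76 + τ_2 + 160.8 = 527.7, so τ_2 = 527.7 − 193.6 = 334.1 ns.
γ_2 = 690.1/334.1 = 2.066; β = √(1 − 1/γ²) = √0.7656.

β = 0.875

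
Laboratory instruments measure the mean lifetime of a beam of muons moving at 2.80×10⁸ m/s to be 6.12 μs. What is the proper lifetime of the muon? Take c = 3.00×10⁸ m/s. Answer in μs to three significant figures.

τ₀ = 2.20 μs

β = 2.80×10⁸/3.00×10⁸ = 0.9333; γ = 1/√(1 − 0.9333²) = 2.785
The lab-frame lifetime is the dilated interval; the proper lifetime is τ₀ = Δt/γ = 6.12/2.785 μs.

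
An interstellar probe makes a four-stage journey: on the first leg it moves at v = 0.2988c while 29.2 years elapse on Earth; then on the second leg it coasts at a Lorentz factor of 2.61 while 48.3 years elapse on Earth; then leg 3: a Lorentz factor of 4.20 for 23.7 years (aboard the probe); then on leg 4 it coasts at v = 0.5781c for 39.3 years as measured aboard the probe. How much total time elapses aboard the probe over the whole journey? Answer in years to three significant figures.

τ = 109 years

Leg 1: γ = 1/√(1 − 0.2988²) = 1/√0.9107 = 1.048; τ_1 = 29.2/1.048 = 27.87 years.
Leg 2: γ = 2.61; τ_2 = 48.3/2.610 = 18.51 years.
Leg 3: 23.7 years is already measured aboard the probe.
Leg 4: 39.3 years is already measured aboard the probe.
Total: 27.87 + 18.51 + 23.70 + 39.30 years.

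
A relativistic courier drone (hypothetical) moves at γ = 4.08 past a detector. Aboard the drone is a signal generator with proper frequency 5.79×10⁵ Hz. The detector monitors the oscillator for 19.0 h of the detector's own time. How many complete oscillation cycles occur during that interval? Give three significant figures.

N = 9.71×10⁹

γ = 4.08
During 19.0 h of lab time, the oscillator's proper time advances by τ = Δt/γ = 19.0/4.080 = 4.657 h = 1.676×10⁴ s.
N = f × τ = 5.79×10⁵ × 1.676×10⁴ = 9.707×10⁹.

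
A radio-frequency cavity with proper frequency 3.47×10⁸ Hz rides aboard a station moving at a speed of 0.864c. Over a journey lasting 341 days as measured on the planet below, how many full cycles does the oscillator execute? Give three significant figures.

γ = 1/√(1 − 0.864²) = 1/√0.2535 = 1.986
The oscillator's own cycle count is N = f × τ where τ is the proper time aboard the station. τ = Δt/γ = 341/1.986 = 171.7 days = 1.483×10⁷ s.
N = 3.47×10⁸ × 1.483×10⁷ = 5.147×10¹⁵.

N = 5.15×10¹⁵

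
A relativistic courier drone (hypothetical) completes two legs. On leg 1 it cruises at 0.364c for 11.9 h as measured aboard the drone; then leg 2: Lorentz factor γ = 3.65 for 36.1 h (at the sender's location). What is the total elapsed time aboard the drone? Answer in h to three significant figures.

Leg 1: 11.9 h is already measured aboard the drone.
Leg 2: γ = 3.65; τ_2 = 36.1/3.650 = 9.890 h.
Total: 11.90 + 9.890 h.

τ = 21.8 h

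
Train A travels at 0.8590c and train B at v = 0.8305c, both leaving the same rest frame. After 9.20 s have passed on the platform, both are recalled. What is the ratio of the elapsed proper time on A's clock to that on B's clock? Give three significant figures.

A: γ = 1/√(1 − 0.8590²) = 1/√0.2621 = 1.953. B: γ = 1/√(1 − 0.8305²) = 1/√0.3103 = 1.795.
τ_A/τ_B = γ_B/γ_A = 1.795/1.953 = 0.9191, so τ_A/τ_B = 0.9191.

τ_A/τ_B = 0.919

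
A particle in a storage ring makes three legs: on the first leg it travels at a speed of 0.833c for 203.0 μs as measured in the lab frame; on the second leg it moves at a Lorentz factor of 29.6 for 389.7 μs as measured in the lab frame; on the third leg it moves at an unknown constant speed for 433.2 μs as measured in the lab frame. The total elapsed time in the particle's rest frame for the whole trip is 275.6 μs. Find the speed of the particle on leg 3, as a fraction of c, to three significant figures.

β = 0.938

Leg 1: γ = 1/√(1 − 0.833²) = 1/√0.3061 = 1.807; τ_1 = 203.0/1.807 = 112.3 μs.
Leg 2: γ = 29.6; τ_2 = 389.7/29.60 = 13.17 μs.
Leg 3: speed unknown; τ_3 = 433.2/γ_3.
Total proper time: 112.3 + 13.17 + τ_3 = 275.6, so τ_3 = 275.6 − 125.5 = 150.1 μs.
γ_3 = 433.2/150.1 = 2.886; β = √(1 − 1/γ²) = √0.8799.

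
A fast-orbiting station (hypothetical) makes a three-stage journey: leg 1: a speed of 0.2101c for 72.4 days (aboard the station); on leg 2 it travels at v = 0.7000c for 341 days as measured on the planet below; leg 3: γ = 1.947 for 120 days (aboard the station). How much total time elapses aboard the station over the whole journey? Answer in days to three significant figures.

Leg 1: 72.4 days is already measured aboard the station.
Leg 2: γ = 1/√(1 − 0.7000²) = 1/√0.5100 = 1.400; τ_2 = 341/1.400 = 243.5 days.
Leg 3: 120 days is already measured aboard the station.
Total: 72.40 + 243.5 + 120.0 days.

τ = 436 days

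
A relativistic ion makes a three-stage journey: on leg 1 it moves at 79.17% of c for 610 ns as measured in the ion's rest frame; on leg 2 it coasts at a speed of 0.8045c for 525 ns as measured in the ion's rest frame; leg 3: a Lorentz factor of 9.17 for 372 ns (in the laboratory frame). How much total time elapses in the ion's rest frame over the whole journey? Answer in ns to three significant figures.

τ = 1180 ns

Leg 1: 610 ns is already measured in the ion's rest frame.
Leg 2: 525 ns is already measured in the ion's rest frame.
Leg 3: γ = 9.17; τ_3 = 372/9.170 = 40.57 ns.
Total: 610.0 + 525.0 + 40.57 ns.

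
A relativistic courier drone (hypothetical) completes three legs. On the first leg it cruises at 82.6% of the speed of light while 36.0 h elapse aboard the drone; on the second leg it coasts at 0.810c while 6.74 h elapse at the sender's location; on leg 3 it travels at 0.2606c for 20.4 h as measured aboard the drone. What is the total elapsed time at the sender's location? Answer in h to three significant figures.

Leg 1: β = 0.826; γ = 1/√(1 − 0.826²) = 1/√0.3177 = 1.774; Δt_1 = 1.774 × 36.0 = 63.87 h.
Leg 2: 6.74 h is already measured at the sender's location.
Leg 3: γ = 1/√(1 − 0.2606²) = 1/√0.9321 = 1.036; Δt_3 = 1.036 × 20.4 = 21.13 h.
Total: 63.87 + 6.740 + 21.13 h.

Δt = 91.7 h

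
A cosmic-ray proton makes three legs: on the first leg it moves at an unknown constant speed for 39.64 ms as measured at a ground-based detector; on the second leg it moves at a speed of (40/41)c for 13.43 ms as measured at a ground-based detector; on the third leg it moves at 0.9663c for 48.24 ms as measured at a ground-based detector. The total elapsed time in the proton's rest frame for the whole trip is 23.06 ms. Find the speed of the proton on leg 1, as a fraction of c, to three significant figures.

β = 0.981

Leg 1: speed unknown; τ_1 = 39.64/γ_1.
Leg 2: γ = 1/√(1 − (40/41)²) = 41/9 ≈ 4.556; τ_2 = 13.43/4.556 = 2.948 ms.
Leg 3: γ = 1/√(1 − 0.9663²) = 1/√0.06626 = 3.885; τ_3 = 48.24/3.885 = 12.42 ms.
Total proper time: τ_1 + 2.948 + 12.42 = 23.06, so τ_1 = 23.06 − 15.37 = 7.694 ms.
γ_1 = 39.64/7.694 = 5.152; β = √(1 − 1/γ²) = √0.9623.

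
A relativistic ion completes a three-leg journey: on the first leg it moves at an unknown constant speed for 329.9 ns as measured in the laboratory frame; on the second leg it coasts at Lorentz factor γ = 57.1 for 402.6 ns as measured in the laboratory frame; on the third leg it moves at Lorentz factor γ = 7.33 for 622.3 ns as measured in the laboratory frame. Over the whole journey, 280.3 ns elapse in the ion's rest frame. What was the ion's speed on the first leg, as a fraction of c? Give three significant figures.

Leg 1: speed unknown; τ_1 = 329.9/γ_1.
Leg 2: γ = 57.1; τ_2 = 402.6/57.10 = 7.051 ns.
Leg 3: γ = 7.33; τ_3 = 622.3/7.330 = 84.90 ns.
Total proper time: τ_1 + 7.051 + 84.90 = 280.3, so τ_1 = 280.3 − 91.95 = 188.4 ns.
γ_1 = 329.9/188.4 = 1.752; β = √(1 − 1/γ²) = √0.6740.

β = 0.821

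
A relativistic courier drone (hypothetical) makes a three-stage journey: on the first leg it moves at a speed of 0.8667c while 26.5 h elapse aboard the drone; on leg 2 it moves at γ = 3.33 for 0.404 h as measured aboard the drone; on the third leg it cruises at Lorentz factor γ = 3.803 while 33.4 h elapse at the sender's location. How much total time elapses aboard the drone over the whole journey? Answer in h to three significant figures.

Leg 1: 26.5 h is already measured aboard the drone.
Leg 2: 0.404 h is already measured aboard the drone.
Leg 3: γ = 3.803; τ_3 = 33.4/3.803 = 8.783 h.
Total: 26.50 + 0.4040 + 8.783 h.

τ = 35.7 h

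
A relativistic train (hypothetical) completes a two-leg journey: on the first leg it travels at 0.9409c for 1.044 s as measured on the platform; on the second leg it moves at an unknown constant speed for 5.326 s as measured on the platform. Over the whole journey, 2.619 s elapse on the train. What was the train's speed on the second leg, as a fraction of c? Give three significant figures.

Leg 1: γ = 1/√(1 − 0.9409²) = 1/√0.1147 = 2.953; τ_1 = 1.044/2.953 = 0.3536 s.
Leg 2: speed unknown; τ_2 = 5.326/γ_2.
Total proper time: 0.3536 + τ_2 = 2.619, so τ_2 = 2.619 − 0.3536 = 2.265 s.
γ_2 = 5.326/2.265 = 2.351; β = √(1 − 1/γ²) = √0.8191.

β = 0.905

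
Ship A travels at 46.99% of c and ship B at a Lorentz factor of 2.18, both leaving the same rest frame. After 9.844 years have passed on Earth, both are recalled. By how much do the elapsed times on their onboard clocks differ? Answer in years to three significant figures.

|τ_A − τ_B| = 4.17 years

A: β = 0.4699; γ = 1/√(1 − 0.4699²) = 1/√0.7792 = 1.133; τ_A = 9.844/1.133 = 8.689 years.
B: γ = 2.18; τ_B = 9.844/2.180 = 4.516 years.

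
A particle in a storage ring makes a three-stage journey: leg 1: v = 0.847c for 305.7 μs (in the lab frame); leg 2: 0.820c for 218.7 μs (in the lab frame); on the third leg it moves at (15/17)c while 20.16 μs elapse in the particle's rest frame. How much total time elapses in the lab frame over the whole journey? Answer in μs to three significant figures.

Leg 1: 305.7 μs is already measured in the lab frame.
Leg 2: 218.7 μs is already measured in the lab frame.
Leg 3: γ = 1/√(1 − (15/17)²) = 17/8 = 2.125; Δt_3 = 2.125 × 20.16 = 42.84 μs.
Total: 305.7 + 218.7 + 42.84 μs.

Δt = 567 μs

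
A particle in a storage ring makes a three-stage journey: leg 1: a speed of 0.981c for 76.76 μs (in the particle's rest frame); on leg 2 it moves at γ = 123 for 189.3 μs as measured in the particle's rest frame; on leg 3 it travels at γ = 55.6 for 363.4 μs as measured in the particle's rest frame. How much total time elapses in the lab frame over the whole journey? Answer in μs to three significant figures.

Leg 1: γ = 1/√(1 − 0.981²) = 1/√0.03764 = 5.154; Δt_1 = 5.154 × 76.76 = 395.7 μs.
Leg 2: γ = 123; Δt_2 = 123.0 × 189.3 = 2.328×10⁴ μs.
Leg 3: γ = 55.6; Δt_3 = 55.60 × 363.4 = 2.021×10⁴ μs.
Total: 395.7 + 2.328×10⁴ + 2.021×10⁴ μs.

Δt = 4.39×10⁴ μs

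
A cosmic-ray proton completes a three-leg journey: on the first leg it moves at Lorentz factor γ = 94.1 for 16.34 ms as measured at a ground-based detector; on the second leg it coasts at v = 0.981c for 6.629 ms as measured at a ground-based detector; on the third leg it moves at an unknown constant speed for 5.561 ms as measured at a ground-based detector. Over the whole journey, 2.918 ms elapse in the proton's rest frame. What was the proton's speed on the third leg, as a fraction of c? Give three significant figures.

β = 0.965

Leg 1: γ = 94.1; τ_1 = 16.34/94.10 = 0.1736 ms.
Leg 2: γ = 1/√(1 − 0.981²) = 1/√0.03764 = 5.154; τ_2 = 6.629/5.154 = 1.286 ms.
Leg 3: speed unknown; τ_3 = 5.561/γ_3.
Total proper time: 0.1736 + 1.286 + τ_3 = 2.918, so τ_3 = 2.918 − 1.460 = 1.458 ms.
γ_3 = 5.561/1.458 = 3.813; β = √(1 − 1/γ²) = √0.9312.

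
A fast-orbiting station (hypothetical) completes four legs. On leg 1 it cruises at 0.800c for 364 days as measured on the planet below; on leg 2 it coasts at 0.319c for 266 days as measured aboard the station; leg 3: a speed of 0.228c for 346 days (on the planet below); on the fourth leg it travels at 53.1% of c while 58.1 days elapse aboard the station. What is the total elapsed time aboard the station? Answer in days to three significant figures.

τ = 879 days

Leg 1: γ = 1/√(1 − 0.800²) = 5/3 ≈ 1.667; τ_1 = 364/1.667 = 218.4 days.
Leg 2: 266 days is already measured aboard the station.
Leg 3: γ = 1/√(1 − 0.228²) = 1/√0.9480 = 1.027; τ_3 = 346/1.027 = 336.9 days.
Leg 4: 58.1 days is already measured aboard the station.
Total: 218.4 + 266.0 + 336.9 + 58.10 days.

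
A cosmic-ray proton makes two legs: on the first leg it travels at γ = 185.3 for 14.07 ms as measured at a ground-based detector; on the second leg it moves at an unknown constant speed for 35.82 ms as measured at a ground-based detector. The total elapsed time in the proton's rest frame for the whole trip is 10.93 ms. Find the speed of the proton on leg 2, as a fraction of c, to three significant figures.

Leg 1: γ = 185.3; τ_1 = 14.07/185.3 = 0.07593 ms.
Leg 2: speed unknown; τ_2 = 35.82/γ_2.
Total proper time: 0.07593 + τ_2 = 10.93, so τ_2 = 10.93 − 0.07593 = 10.85 ms.
γ_2 = 35.82/10.85 = 3.300; β = √(1 − 1/γ²) = √0.9082.

β = 0.953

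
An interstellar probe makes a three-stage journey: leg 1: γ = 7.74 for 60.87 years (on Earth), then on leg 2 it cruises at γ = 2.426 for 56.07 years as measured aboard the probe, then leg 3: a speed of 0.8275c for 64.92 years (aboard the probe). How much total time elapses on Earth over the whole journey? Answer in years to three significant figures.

Leg 1: 60.87 years is already measured on Earth.
Leg 2: γ = 2.426; Δt_2 = 2.426 × 56.07 = 136.0 years.
Leg 3: γ = 1/√(1 − 0.8275²) = 1/√0.3152 = 1.781; Δt_3 = 1.781 × 64.92 = 115.6 years.
Total: 60.87 + 136.0 + 115.6 years.

Δt = 313 years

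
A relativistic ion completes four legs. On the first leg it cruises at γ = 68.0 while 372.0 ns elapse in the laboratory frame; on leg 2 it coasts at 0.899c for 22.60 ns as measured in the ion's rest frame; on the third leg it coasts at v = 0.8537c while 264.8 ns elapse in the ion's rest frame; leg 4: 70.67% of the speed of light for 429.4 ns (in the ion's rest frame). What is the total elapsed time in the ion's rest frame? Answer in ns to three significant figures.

τ = 722 ns

Leg 1: γ = 68.0; τ_1 = 372.0/68.00 = 5.471 ns.
Leg 2: 22.60 ns is already measured in the ion's rest frame.
Leg 3: 264.8 ns is already measured in the ion's rest frame.
Leg 4: 429.4 ns is already measured in the ion's rest frame.
Total: 5.471 + 22.60 + 264.8 + 429.4 ns.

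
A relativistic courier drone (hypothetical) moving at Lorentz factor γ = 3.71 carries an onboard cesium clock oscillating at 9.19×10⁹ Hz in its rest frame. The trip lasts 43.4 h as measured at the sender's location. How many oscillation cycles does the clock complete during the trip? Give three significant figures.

N = 3.87×10¹⁴

γ = 3.71
The oscillator's own cycle count is N = f × τ where τ is the proper time aboard the drone. τ = Δt/γ = 43.4/3.710 = 11.70 h = 4.211×10⁴ s.
N = 9.19×10⁹ × 4.211×10⁴ = 3.870×10¹⁴.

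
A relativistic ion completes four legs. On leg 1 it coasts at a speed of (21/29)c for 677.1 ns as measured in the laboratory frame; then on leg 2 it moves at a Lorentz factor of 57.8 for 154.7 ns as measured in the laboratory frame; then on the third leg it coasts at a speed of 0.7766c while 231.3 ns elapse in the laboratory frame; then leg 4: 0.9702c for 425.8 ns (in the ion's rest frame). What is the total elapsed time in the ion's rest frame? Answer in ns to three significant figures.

Leg 1: γ = 1/√(1 − (21/29)²) = 29/20 = 1.450; τ_1 = 677.1/1.450 = 467.0 ns.
Leg 2: γ = 57.8; τ_2 = 154.7/57.80 = 2.676 ns.
Leg 3: γ = 1/√(1 − 0.7766²) = 1/√0.3969 = 1.587; τ_3 = 231.3/1.587 = 145.7 ns.
Leg 4: 425.8 ns is already measured in the ion's rest frame.
Total: 467.0 + 2.676 + 145.7 + 425.8 ns.

τ = 1040 ns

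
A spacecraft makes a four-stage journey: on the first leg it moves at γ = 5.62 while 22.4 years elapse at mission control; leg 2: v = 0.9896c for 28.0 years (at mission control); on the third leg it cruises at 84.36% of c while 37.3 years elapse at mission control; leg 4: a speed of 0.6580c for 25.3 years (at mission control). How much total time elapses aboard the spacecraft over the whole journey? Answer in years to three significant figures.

τ = 47.1 years

Leg 1: γ = 5.62; τ_1 = 22.4/5.620 = 3.986 years.
Leg 2: γ = 1/√(1 − 0.9896²) = 1/√0.02069 = 6.952; τ_2 = 28.0/6.952 = 4.028 years.
Leg 3: β = 0.8436; γ = 1/√(1 − 0.8436²) = 1/√0.2883 = 1.862; τ_3 = 37.3/1.862 = 20.03 years.
Leg 4: γ = 1/√(1 − 0.6580²) = 1/√0.5670 = 1.328; τ_4 = 25.3/1.328 = 19.05 years.
Total: 3.986 + 4.028 + 20.03 + 19.05 years.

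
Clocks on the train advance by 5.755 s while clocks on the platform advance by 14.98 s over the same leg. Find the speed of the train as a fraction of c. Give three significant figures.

v = 0.923c

The proper time is measured on the train (both events occur at the train's location); Δt is measured on the platform. γ = Δt/τ = 14.98/5.755 = 2.603.
β = √(1 − 1/γ²) = √(1 − 0.1476) = √0.8524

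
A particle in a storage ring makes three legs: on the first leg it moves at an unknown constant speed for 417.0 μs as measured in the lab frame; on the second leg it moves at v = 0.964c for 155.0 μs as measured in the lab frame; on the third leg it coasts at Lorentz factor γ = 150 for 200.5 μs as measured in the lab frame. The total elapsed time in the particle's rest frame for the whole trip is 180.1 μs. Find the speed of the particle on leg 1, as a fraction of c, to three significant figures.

β = 0.944

Leg 1: speed unknown; τ_1 = 417.0/γ_1.
Leg 2: γ = 1/√(1 − 0.964²) = 1/√0.07070 = 3.761; τ_2 = 155.0/3.761 = 41.21 μs.
Leg 3: γ = 150; τ_3 = 200.5/150.0 = 1.337 μs.
Total proper time: τ_1 + 41.21 + 1.337 = 180.1, so τ_1 = 180.1 − 42.55 = 137.5 μs.
γ_1 = 417.0/137.5 = 3.032; β = √(1 − 1/γ²) = √0.8912.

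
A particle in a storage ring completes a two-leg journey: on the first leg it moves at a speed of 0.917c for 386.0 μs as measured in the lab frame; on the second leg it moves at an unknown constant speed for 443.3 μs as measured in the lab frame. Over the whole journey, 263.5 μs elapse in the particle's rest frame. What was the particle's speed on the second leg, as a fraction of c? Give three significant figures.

β = 0.969

Leg 1: γ = 1/√(1 − 0.917²) = 1/√0.1591 = 2.507; τ_1 = 386.0/2.507 = 154.0 μs.
Leg 2: speed unknown; τ_2 = 443.3/γ_2.
Total proper time: 154.0 + τ_2 = 263.5, so τ_2 = 263.5 − 154.0 = 109.5 μs.
γ_2 = 443.3/109.5 = 4.047; β = √(1 − 1/γ²) = √0.9390.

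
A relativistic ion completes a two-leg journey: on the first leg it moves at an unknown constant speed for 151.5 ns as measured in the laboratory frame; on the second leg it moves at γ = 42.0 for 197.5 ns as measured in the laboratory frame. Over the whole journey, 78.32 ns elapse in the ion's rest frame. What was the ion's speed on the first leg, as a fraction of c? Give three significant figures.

β = 0.874

Leg 1: speed unknown; τ_1 = 151.5/γ_1.
Leg 2: γ = 42.0; τ_2 = 197.5/42.00 = 4.702 ns.
Total proper time: τ_1 + 4.702 = 78.32, so τ_1 = 78.32 − 4.702 = 73.62 ns.
γ_1 = 151.5/73.62 = 2.058; β = √(1 − 1/γ²) = √0.7639.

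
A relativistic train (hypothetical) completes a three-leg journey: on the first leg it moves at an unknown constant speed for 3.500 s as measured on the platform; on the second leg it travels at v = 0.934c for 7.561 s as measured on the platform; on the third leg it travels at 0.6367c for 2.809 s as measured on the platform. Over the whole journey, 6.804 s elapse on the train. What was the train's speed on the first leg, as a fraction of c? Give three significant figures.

Leg 1: speed unknown; τ_1 = 3.500/γ_1.
Leg 2: γ = 1/√(1 − 0.934²) = 1/√0.1276 = 2.799; τ_2 = 7.561/2.799 = 2.701 s.
Leg 3: γ = 1/√(1 − 0.6367²) = 1/√0.5946 = 1.297; τ_3 = 2.809/1.297 = 2.166 s.
Total proper time: τ_1 + 2.701 + 2.166 = 6.804, so τ_1 = 6.804 − 4.867 = 1.937 s.
γ_1 = 3.500/1.937 = 1.807; β = √(1 − 1/γ²) = √0.6938.

β = 0.833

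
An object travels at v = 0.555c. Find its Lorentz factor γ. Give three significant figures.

γ = 1/√(1 − 0.555²) = 1/√0.6920 = 1.202

γ = 1.20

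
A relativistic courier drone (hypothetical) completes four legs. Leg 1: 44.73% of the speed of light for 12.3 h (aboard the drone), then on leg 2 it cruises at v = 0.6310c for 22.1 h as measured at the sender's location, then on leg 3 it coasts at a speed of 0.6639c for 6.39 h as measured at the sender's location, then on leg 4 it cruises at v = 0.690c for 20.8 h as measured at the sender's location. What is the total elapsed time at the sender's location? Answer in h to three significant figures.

Δt = 63.0 h

Leg 1: β = 0.4473; γ = 1/√(1 − 0.4473²) = 1/√0.7999 = 1.118; Δt_1 = 1.118 × 12.3 = 13.75 h.
Leg 2: 22.1 h is already measured at the sender's location.
Leg 3: 6.39 h is already measured at the sender's location.
Leg 4: 20.8 h is already measured at the sender's location.
Total: 13.75 + 22.10 + 6.390 + 20.80 h.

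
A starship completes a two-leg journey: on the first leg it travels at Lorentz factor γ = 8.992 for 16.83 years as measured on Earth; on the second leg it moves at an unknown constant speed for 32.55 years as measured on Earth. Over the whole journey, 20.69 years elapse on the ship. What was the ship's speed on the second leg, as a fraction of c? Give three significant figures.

Leg 1: γ = 8.992; τ_1 = 16.83/8.992 = 1.872 years.
Leg 2: speed unknown; τ_2 = 32.55/γ_2.
Total proper time: 1.872 + τ_2 = 20.69, so τ_2 = 20.69 − 1.872 = 18.82 years.
γ_2 = 32.55/18.82 = 1.730; β = √(1 − 1/γ²) = √0.6658.

β = 0.816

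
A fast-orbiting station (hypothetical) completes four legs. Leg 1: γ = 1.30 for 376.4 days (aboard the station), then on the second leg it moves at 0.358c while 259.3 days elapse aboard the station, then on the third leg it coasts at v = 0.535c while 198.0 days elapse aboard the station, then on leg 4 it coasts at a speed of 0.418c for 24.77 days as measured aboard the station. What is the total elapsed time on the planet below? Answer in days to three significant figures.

Δt = 1030 days

Leg 1: γ = 1.30; Δt_1 = 1.300 × 376.4 = 489.3 days.
Leg 2: γ = 1/√(1 − 0.358²) = 1/√0.8718 = 1.071; Δt_2 = 1.071 × 259.3 = 277.7 days.
Leg 3: γ = 1/√(1 − 0.535²) = 1/√0.7138 = 1.184; Δt_3 = 1.184 × 198.0 = 234.4 days.
Leg 4: γ = 1/√(1 − 0.418²) = 1/√0.8253 = 1.101; Δt_4 = 1.101 × 24.77 = 27.27 days.
Total: 489.3 + 277.7 + 234.4 + 27.27 days.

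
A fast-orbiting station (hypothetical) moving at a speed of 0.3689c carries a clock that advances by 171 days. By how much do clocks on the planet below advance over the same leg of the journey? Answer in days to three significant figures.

Δt = 184 days

γ = 1/√(1 − 0.3689²) = 1/√0.8639 = 1.076
The interval measured aboard the station is the proper time (both events occur at the same place in that frame); the lab-frame interval is Δt = γτ = 1.076 × 171 days.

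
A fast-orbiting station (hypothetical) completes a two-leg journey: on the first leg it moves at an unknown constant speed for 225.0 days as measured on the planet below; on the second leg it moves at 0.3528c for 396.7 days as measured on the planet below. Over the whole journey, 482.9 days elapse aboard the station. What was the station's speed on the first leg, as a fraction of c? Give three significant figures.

β = 0.868

Leg 1: speed unknown; τ_1 = 225.0/γ_1.
Leg 2: γ = 1/√(1 − 0.3528²) = 1/√0.8755 = 1.069; τ_2 = 396.7/1.069 = 371.2 days.
Total proper time: τ_1 + 371.2 = 482.9, so τ_1 = 482.9 − 371.2 = 111.7 days.
γ_1 = 225.0/111.7 = 2.014; β = √(1 − 1/γ²) = √0.7535.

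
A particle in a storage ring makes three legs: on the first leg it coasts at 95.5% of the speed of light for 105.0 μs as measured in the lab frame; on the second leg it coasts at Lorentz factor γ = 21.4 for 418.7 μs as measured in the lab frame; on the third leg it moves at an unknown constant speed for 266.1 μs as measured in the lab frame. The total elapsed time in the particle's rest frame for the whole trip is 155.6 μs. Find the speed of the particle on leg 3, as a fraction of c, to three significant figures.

β = 0.919

Leg 1: β = 0.955; γ = 1/√(1 − 0.955²) = 1/√0.08798 = 3.371; τ_1 = 105.0/3.371 = 31.14 μs.
Leg 2: γ = 21.4; τ_2 = 418.7/21.40 = 19.57 μs.
Leg 3: speed unknown; τ_3 = 266.1/γ_3.
Total proper time: 31.14 + 19.57 + τ_3 = 155.6, so τ_3 = 155.6 − 50.71 = 104.9 μs.
γ_3 = 266.1/104.9 = 2.537; β = √(1 − 1/γ²) = √0.8446.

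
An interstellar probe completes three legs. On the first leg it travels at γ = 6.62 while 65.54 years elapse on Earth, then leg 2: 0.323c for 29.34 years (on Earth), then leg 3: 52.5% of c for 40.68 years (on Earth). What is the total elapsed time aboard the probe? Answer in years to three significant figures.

τ = 72.3 years

Leg 1: γ = 6.62; τ_1 = 65.54/6.620 = 9.900 years.
Leg 2: γ = 1/√(1 − 0.323²) = 1/√0.8957 = 1.057; τ_2 = 29.34/1.057 = 27.77 years.
Leg 3: β = 0.525; γ = 1/√(1 − 0.525²) = 1/√0.7244 = 1.175; τ_3 = 40.68/1.175 = 34.62 years.
Total: 9.900 + 27.77 + 34.62 years.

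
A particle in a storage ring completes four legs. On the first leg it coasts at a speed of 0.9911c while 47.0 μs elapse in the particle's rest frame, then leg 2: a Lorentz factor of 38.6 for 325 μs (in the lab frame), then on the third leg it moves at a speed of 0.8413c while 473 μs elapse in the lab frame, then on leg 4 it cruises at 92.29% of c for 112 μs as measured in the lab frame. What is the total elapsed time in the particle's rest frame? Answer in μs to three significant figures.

Leg 1: 47.0 μs is already measured in the particle's rest frame.
Leg 2: γ = 38.6; τ_2 = 325/38.60 = 8.420 μs.
Leg 3: γ = 1/√(1 − 0.8413²) = 1/√0.2922 = 1.850; τ_3 = 473/1.850 = 255.7 μs.
Leg 4: β = 0.9229; γ = 1/√(1 − 0.9229²) = 1/√0.1483 = 2.597; τ_4 = 112/2.597 = 43.12 μs.
Total: 47.00 + 8.420 + 255.7 + 43.12 μs.

τ = 354 μs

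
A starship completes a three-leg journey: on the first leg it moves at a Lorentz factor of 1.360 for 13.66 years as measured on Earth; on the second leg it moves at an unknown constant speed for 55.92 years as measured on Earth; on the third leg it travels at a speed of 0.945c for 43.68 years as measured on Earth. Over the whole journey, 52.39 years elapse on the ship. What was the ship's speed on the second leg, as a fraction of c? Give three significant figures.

Leg 1: γ = 1.360; τ_1 = 13.66/1.360 = 10.04 years.
Leg 2: speed unknown; τ_2 = 55.92/γ_2.
Leg 3: γ = 1/√(1 − 0.945²) = 1/√0.1070 = 3.057; τ_3 = 43.68/3.057 = 14.29 years.
Total proper time: 10.04 + τ_2 + 14.29 = 52.39, so τ_2 = 52.39 − 24.33 = 28.06 years.
γ_2 = 55.92/28.06 = 1.993; β = √(1 − 1/γ²) = √0.7482.

β = 0.865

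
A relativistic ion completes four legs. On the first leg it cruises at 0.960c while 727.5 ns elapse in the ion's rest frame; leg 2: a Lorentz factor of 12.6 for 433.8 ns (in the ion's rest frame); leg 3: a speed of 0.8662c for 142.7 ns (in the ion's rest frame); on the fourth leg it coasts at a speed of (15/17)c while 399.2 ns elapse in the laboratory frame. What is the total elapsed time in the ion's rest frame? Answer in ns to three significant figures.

Leg 1: 727.5 ns is already measured in the ion's rest frame.
Leg 2: 433.8 ns is already measured in the ion's rest frame.
Leg 3: 142.7 ns is already measured in the ion's rest frame.
Leg 4: γ = 1/√(1 − (15/17)²) = 17/8 = 2.125; τ_4 = 399.2/2.125 = 187.9 ns.
Total: 727.5 + 433.8 + 142.7 + 187.9 ns.

τ = 1490 ns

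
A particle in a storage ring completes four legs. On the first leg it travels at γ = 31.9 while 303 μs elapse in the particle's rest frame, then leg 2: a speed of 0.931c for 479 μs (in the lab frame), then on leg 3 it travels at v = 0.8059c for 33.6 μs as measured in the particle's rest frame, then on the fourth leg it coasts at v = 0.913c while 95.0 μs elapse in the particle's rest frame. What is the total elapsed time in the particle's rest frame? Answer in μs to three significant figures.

Leg 1: 303 μs is already measured in the particle's rest frame.
Leg 2: γ = 1/√(1 − 0.931²) = 1/√0.1332 = 2.740; τ_2 = 479/2.740 = 174.8 μs.
Leg 3: 33.6 μs is already measured in the particle's rest frame.
Leg 4: 95.0 μs is already measured in the particle's rest frame.
Total: 303.0 + 174.8 + 33.60 + 95.00 μs.

τ = 606 μs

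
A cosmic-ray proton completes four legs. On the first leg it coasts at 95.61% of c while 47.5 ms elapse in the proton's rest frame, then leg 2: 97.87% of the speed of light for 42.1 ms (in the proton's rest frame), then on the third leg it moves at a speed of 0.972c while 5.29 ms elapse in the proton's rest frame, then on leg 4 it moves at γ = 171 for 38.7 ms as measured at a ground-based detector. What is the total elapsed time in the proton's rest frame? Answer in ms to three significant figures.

τ = 95.1 ms

Leg 1: 47.5 ms is already measured in the proton's rest frame.
Leg 2: 42.1 ms is already measured in the proton's rest frame.
Leg 3: 5.29 ms is already measured in the proton's rest frame.
Leg 4: γ = 171; τ_4 = 38.7/171.0 = 0.2263 ms.
Total: 47.50 + 42.10 + 5.290 + 0.2263 ms.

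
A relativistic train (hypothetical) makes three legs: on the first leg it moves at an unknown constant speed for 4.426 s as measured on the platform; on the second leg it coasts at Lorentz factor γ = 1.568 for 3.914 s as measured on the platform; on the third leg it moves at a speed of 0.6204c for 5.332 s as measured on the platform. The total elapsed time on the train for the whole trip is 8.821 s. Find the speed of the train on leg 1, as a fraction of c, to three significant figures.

β = 0.875

Leg 1: speed unknown; τ_1 = 4.426/γ_1.
Leg 2: γ = 1.568; τ_2 = 3.914/1.568 = 2.496 s.
Leg 3: γ = 1/√(1 − 0.6204²) = 1/√0.6151 = 1.275; τ_3 = 5.332/1.275 = 4.182 s.
Total proper time: τ_1 + 2.496 + 4.182 = 8.821, so τ_1 = 8.821 − 6.678 = 2.143 s.
γ_1 = 4.426/2.143 = 2.065; β = √(1 − 1/γ²) = √0.7656.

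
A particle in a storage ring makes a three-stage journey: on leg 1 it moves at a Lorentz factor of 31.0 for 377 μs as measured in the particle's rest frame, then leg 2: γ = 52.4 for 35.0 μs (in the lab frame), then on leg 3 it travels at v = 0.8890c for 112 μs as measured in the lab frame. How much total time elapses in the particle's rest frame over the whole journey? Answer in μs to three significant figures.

Leg 1: 377 μs is already measured in the particle's rest frame.
Leg 2: γ = 52.4; τ_2 = 35.0/52.40 = 0.6679 μs.
Leg 3: γ = 1/√(1 − 0.8890²) = 1/√0.2097 = 2.184; τ_3 = 112/2.184 = 51.29 μs.
Total: 377.0 + 0.6679 + 51.29 μs.

τ = 429 μs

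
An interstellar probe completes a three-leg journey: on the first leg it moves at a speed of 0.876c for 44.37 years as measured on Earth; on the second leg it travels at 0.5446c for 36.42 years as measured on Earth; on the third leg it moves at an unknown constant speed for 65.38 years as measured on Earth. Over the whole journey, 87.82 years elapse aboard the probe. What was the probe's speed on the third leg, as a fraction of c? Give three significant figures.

β = 0.836

Leg 1: γ = 1/√(1 − 0.876²) = 1/√0.2326 = 2.073; τ_1 = 44.37/2.073 = 21.40 years.
Leg 2: γ = 1/√(1 − 0.5446²) = 1/√0.7034 = 1.192; τ_2 = 36.42/1.192 = 30.55 years.
Leg 3: speed unknown; τ_3 = 65.38/γ_3.
Total proper time: 21.40 + 30.55 + τ_3 = 87.82, so τ_3 = 87.82 − 51.95 = 35.87 years.
γ_3 = 65.38/35.87 = 1.822; β = √(1 − 1/γ²) = √0.6989.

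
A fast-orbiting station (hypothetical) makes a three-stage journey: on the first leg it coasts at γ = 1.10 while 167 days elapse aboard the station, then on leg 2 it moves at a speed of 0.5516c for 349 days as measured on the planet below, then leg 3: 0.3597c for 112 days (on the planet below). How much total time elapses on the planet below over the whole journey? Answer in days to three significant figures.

Δt = 645 days

Leg 1: γ = 1.10; Δt_1 = 1.100 × 167 = 183.7 days.
Leg 2: 349 days is already measured on the planet below.
Leg 3: 112 days is already measured on the planet below.
Total: 183.7 + 349.0 + 112.0 days.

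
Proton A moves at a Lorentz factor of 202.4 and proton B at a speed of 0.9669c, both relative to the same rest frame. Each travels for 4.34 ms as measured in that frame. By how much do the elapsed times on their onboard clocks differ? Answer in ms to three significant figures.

A: γ = 202.4; τ_A = 4.34/202.4 = 0.02144 ms.
B: γ = 1/√(1 − 0.9669²) = 1/√0.06510 = 3.919; τ_B = 4.34/3.919 = 1.107 ms.

|τ_A − τ_B| = 1.09 ms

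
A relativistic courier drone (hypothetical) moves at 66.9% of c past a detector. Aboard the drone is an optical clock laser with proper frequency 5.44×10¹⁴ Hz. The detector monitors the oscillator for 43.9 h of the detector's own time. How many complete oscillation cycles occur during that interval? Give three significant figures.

β = 0.669; γ = 1/√(1 − 0.669²) = 1/√0.5524 = 1.345
During 43.9 h of lab time, the oscillator's proper time advances by τ = Δt/γ = 43.9/1.345 = 32.63 h = 1.175×10⁵ s.
N = f × τ = 5.44×10¹⁴ × 1.175×10⁵ = 6.390×10¹⁹.

N = 6.39×10¹⁹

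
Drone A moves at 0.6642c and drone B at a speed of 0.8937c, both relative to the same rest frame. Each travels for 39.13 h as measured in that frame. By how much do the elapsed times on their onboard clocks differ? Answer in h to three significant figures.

A: γ = 1/√(1 − 0.6642²) = 1/√0.5588 = 1.338; τ_A = 39.13/1.338 = 29.25 h.
B: γ = 1/√(1 − 0.8937²) = 1/√0.2013 = 2.229; τ_B = 39.13/2.229 = 17.56 h.

|τ_A − τ_B| = 11.7 h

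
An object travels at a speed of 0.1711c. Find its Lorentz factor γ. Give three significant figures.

γ = 1/√(1 − 0.1711²) = 1/√0.9707 = 1.015

γ = 1.01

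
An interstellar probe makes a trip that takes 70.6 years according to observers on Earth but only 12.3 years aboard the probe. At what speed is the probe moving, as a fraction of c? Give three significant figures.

β = 0.985

The proper time is measured aboard the probe (both events occur at the probe's location); Δt is measured on Earth. γ = Δt/τ = 70.6/12.3 = 5.740.
β = √(1 − 1/γ²) = √(1 − 0.03035) = √0.9696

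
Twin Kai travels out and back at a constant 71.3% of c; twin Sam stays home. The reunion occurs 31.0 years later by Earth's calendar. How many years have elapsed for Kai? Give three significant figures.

τ = 21.7 years

β = 0.713; γ = 1/√(1 − 0.713²) = 1/√0.4916 = 1.426
Kai's clock measures proper time along the trip: τ = Δt/γ = 31.0/1.426 years.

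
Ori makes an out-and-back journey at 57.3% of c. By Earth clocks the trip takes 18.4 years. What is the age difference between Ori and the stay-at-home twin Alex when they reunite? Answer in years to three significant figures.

β = 0.573; γ = 1/√(1 − 0.573²) = 1/√0.6717 = 1.220
Ori's elapsed proper time: τ = 18.4/1.220 = 15.08 years.
Age gap = Δt − τ = 18.4 − 15.08 years.

Δt − τ = 3.32 years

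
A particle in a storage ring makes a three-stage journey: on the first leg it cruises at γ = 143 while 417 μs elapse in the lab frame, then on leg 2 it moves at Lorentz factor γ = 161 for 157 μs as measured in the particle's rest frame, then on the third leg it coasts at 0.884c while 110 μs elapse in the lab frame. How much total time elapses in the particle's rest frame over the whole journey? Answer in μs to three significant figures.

τ = 211 μs

Leg 1: γ = 143; τ_1 = 417/143.0 = 2.916 μs.
Leg 2: 157 μs is already measured in the particle's rest frame.
Leg 3: γ = 1/√(1 − 0.884²) = 1/√0.2185 = 2.139; τ_3 = 110/2.139 = 51.42 μs.
Total: 2.916 + 157.0 + 51.42 μs.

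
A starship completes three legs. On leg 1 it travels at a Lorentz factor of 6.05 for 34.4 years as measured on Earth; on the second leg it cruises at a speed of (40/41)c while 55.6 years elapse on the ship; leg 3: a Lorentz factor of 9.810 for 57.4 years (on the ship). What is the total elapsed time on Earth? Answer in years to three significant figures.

Δt = 851 years

Leg 1: 34.4 years is already measured on Earth.
Leg 2: γ = 1/√(1 − (40/41)²) = 41/9 ≈ 4.556; Δt_2 = 4.556 × 55.6 = 253.3 years.
Leg 3: γ = 9.810; Δt_3 = 9.810 × 57.4 = 563.1 years.
Total: 34.40 + 253.3 + 563.1 years.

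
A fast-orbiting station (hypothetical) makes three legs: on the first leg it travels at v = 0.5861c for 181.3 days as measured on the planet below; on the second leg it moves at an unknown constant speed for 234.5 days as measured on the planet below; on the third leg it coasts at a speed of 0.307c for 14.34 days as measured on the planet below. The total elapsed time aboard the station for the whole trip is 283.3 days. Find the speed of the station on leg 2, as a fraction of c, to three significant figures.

Leg 1: γ = 1/√(1 − 0.5861²) = 1/√0.6565 = 1.234; τ_1 = 181.3/1.234 = 146.9 days.
Leg 2: speed unknown; τ_2 = 234.5/γ_2.
Leg 3: γ = 1/√(1 − 0.307²) = 1/√0.9058 = 1.051; τ_3 = 14.34/1.051 = 13.65 days.
Total proper time: 146.9 + τ_2 + 13.65 = 283.3, so τ_2 = 283.3 − 160.5 = 122.8 days.
γ_2 = 234.5/122.8 = 1.910; β = √(1 − 1/γ²) = √0.7260.

β = 0.852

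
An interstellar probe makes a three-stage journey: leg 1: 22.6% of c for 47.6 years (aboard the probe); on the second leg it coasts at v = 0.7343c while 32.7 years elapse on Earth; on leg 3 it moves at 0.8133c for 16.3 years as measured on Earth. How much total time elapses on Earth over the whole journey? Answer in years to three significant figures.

Δt = 97.9 years

Leg 1: β = 0.226; γ = 1/√(1 − 0.226²) = 1/√0.9489 = 1.027; Δt_1 = 1.027 × 47.6 = 48.86 years.
Leg 2: 32.7 years is already measured on Earth.
Leg 3: 16.3 years is already measured on Earth.
Total: 48.86 + 32.70 + 16.30 years.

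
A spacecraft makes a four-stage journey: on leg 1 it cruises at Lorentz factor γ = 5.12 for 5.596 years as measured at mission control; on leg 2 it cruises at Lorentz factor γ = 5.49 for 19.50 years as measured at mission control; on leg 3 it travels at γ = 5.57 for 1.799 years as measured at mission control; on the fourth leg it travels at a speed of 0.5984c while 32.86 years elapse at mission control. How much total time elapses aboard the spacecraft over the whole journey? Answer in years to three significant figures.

τ = 31.3 years

Leg 1: γ = 5.12; τ_1 = 5.596/5.120 = 1.093 years.
Leg 2: γ = 5.49; τ_2 = 19.50/5.490 = 3.552 years.
Leg 3: γ = 5.57; τ_3 = 1.799/5.570 = 0.3230 years.
Leg 4: γ = 1/√(1 − 0.5984²) = 1/√0.6419 = 1.248; τ_4 = 32.86/1.248 = 26.33 years.
Total: 1.093 + 3.552 + 0.3230 + 26.33 years.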